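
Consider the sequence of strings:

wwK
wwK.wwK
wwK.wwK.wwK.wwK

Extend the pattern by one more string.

wwK.wwK.wwK.wwK.wwK.wwK.wwK.wwK

s(k+1) = s(k)·.·s(k) — each term doubles the last with '.' between the halves.
One more doubling of wwK.wwK.wwK.wwK gives the answer.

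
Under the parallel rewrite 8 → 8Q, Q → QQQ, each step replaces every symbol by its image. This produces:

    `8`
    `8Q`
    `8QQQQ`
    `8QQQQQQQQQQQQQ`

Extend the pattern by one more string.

Rewriting the 14 symbols of 8QQQQQQQQQQQQQ one by one yields 8Q QQQ QQQ QQQ QQQ QQQ QQQ QQQ QQQ QQQ QQQ QQQ QQQ QQQ; concatenated:

8QQQQQQQQQQQQQQQQQQQQQQQQQQQQQQQQQQQQQQQQ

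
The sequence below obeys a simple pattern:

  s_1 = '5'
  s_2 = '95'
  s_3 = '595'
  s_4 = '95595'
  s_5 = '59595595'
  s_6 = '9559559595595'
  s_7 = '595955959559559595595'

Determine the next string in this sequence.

From term 3 onward, concatenate the second-to-last term with the last: 5·95 = 595, 95·595 = 95595, …
The next term joins 9559559595595 and 595955959559559595595.

9559559595595595955959559559595595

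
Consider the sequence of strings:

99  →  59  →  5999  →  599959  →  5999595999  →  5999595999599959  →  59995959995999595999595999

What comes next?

599959599959995959995959995999595999599959

From term 3 onward, concatenate the last term with the second-to-last: 59·99 = 5999, 5999·59 = 599959, …
So term 8 is 59995959995999595999595999·5999595999599959.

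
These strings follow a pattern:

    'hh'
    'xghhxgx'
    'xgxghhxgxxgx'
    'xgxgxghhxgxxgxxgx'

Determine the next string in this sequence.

s(k+1) = xg·s(k)·xgx, so each term gains xg as a prefix and xgx as a suffix.
One more step from xgxgxghhxgxxgxxgx gives the answer.

xgxgxgxghhxgxxgxxgxxgx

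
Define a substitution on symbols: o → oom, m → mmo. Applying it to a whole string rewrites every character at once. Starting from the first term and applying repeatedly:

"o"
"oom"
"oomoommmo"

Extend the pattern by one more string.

oomoommmooomoommmommommooom

Expanding oomoommmo: o→oom, o→oom, m→mmo, o→oom, o→oom, m→mmo, m→mmo, m→mmo, o→oom. Concatenated: oom oom mmo oom oom mmo mmo mmo oom.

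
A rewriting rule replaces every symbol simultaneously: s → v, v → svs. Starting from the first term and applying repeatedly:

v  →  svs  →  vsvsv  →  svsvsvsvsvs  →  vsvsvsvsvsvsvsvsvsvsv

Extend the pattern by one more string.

Replace each of the 21 characters of vsvsvsvsvsvsvsvsvsvsv in place — svs v svs v svs v svs v svs v svs v svs v svs v svs v svs v svs — and concatenate.

svsvsvsvsvsvsvsvsvsvsvsvsvsvsvsvsvsvsvsvsvs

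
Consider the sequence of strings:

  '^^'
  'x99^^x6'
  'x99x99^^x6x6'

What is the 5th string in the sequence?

Every step adds x99 to the front and x6 to the end of the previous string.
From x99x99^^x6x6, 2 further steps: x99x99^^x6x6 → x99x99x99^^x6x6x6 → (answer).

x99x99x99x99^^x6x6x6x6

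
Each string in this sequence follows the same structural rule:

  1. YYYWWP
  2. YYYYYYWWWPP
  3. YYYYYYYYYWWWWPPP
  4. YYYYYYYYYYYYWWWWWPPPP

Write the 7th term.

YYYYYYYYYYYYYYYYYYYYYWWWWWWWWPPPPPPP

Reading off run lengths: Y runs 3, 6, 9, 12; W runs 2, 3, 4, 5; P runs 1, 2, 3, 4 — each is linear in n (n = 1, 2, …).
Setting n = 7 gives 21, 8, 7 characters in each block.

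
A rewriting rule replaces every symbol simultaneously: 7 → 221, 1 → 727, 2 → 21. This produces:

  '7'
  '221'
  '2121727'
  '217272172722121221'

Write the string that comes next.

Rewriting the 18 symbols of 217272172722121221 one by one yields 21 727 221 21 221 21 727 221 21 221 21 21 727 21 727 21 21 727; concatenated:

217272212122121727221212212121727217272121727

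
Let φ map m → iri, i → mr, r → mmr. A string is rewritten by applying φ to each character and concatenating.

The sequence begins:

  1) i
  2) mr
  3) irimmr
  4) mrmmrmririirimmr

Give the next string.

Replace each of the 16 characters of mrmmrmririirimmr in place — iri mmr iri iri mmr iri mmr mr mmr mr mr mmr mr iri iri mmr — and concatenate.

irimmririirimmririmmrmrmmrmrmrmmrmririirimmr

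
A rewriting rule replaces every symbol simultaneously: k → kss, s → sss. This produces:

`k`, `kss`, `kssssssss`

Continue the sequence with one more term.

kssssssssssssssssssssssssss

Rewriting each symbol of kssssssss: k→kss, s→sss, s→sss, s→sss, s→sss, s→sss, s→sss, s→sss, s→sss, which concatenates to kss sss sss sss sss sss sss sss sss.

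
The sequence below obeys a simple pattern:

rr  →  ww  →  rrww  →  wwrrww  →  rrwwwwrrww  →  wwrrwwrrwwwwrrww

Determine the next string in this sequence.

rrwwwwrrwwwwrrwwrrwwwwrrww

From term 3 onward, concatenate the second-to-last term with the last: rr·ww = rrww, ww·rrww = wwrrww, …
The next term joins rrwwwwrrww and wwrrwwrrwwwwrrww.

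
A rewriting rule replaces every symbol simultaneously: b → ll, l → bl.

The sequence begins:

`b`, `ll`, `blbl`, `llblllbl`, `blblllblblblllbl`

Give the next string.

llblllblblblllblllblllblblblllbl

Applying the rule to each of the 16 symbols of blblllblblblllbl gives the pieces ll bl ll bl bl bl ll bl ll bl ll bl bl bl ll bl, which concatenate to the answer.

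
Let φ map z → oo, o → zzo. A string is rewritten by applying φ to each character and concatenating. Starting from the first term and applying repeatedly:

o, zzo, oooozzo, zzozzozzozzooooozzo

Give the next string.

φ(zzozzozzozzooooozzo) expands symbol-by-symbol to oo oo zzo oo oo zzo oo oo zzo oo oo zzo zzo zzo zzo zzo oo oo zzo; joining the 19 pieces gives the next term.

oooozzooooozzooooozzooooozzozzozzozzozzooooozzo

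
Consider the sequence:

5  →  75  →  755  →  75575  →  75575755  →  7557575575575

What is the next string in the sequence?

755757557557575575755

Each term (from the third on) is the previous term followed by the one before it: term 3 = 75·5 = 755.
Continuing: 7557575575575 · 75575755 gives term 7.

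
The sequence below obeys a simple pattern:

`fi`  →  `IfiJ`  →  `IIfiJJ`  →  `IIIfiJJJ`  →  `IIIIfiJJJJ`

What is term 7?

IIIIIIfiJJJJJJ

s(k+1) = I·s(k)·J, so each term gains I as a prefix and J as a suffix.
From IIIIfiJJJJ, 2 further steps: IIIIfiJJJJ → IIIIIfiJJJJJ → (answer).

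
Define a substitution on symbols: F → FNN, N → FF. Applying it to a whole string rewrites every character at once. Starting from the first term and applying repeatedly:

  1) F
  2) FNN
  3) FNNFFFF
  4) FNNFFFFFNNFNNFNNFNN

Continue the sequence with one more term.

Replace each of the 19 characters of FNNFFFFFNNFNNFNNFNN in place — FNN FF FF FNN FNN FNN FNN FNN FF FF FNN FF FF FNN FF FF FNN FF FF — and concatenate.

FNNFFFFFNNFNNFNNFNNFNNFFFFFNNFFFFFNNFFFFFNNFFFF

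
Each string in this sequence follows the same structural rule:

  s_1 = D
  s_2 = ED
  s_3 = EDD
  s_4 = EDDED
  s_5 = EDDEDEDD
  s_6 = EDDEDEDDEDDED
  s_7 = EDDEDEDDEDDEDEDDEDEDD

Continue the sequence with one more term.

From term 3 onward, concatenate the last term with the second-to-last: ED·D = EDD, EDD·ED = EDDED, …
The next term joins EDDEDEDDEDDEDEDDEDEDD and EDDEDEDDEDDED.

EDDEDEDDEDDEDEDDEDEDDEDDEDEDDEDDED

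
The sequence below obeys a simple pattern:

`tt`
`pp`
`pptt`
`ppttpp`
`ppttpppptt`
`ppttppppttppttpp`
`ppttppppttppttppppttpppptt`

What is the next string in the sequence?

ppttppppttppttppppttppppttppttppppttppttpp

Each term (from the third on) is the previous term followed by the one before it: term 3 = pp·tt = pptt.
Continuing: ppttppppttppttppppttpppptt · ppttppppttppttpp gives term 8.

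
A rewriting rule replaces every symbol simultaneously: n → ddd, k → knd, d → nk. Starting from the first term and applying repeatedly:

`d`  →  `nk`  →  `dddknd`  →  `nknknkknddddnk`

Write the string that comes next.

dddknddddknddddkndknddddnknknknkdddknd

Replace each of the 14 characters of nknknkknddddnk in place — ddd knd ddd knd ddd knd knd ddd nk nk nk nk ddd knd — and concatenate.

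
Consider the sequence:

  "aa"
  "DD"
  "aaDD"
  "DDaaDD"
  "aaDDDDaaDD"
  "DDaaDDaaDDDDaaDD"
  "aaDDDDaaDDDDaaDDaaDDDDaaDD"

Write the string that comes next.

DDaaDDaaDDDDaaDDaaDDDDaaDDDDaaDDaaDDDDaaDD

Each term (from the third on) is the two preceding terms concatenated in order: term 3 = aa·DD = aaDD.
Continuing: DDaaDDaaDDDDaaDD · aaDDDDaaDDDDaaDDaaDDDDaaDD gives term 8.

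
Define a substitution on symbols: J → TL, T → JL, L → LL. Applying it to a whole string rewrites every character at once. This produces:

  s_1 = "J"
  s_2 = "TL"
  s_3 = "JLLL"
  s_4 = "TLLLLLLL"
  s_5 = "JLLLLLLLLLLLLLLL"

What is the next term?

Rewriting the 16 symbols of JLLLLLLLLLLLLLLL one by one yields TL LL LL LL LL LL LL LL LL LL LL LL LL LL LL LL; concatenated:

TLLLLLLLLLLLLLLLLLLLLLLLLLLLLLLL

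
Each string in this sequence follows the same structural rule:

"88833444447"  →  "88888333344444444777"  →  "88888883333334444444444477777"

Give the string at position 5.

88888888888333333333344444444444444444777777777

The n-th term is 2n+1 8's then 2n 3's then 3n+2 4's then 2n-1 7's (n = 1, 2, …).
Setting n = 5 gives 11, 10, 17, 9 characters in each block.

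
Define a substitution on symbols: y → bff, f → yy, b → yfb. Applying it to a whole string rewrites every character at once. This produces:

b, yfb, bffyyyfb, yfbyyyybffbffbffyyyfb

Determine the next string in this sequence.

bffyyyfbbffbffbffbffyfbyyyyyfbyyyyyfbyyyybffbffbffyyyfb

φ(yfbyyyybffbffbffyyyfb) expands symbol-by-symbol to bff yy yfb bff bff bff bff yfb yy yy yfb yy yy yfb yy yy bff bff bff yy yfb; joining the 21 pieces gives the next term.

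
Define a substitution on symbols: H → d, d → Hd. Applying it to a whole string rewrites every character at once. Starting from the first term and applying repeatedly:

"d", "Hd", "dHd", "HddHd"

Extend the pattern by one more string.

Rewriting each symbol of HddHd: H→d, d→Hd, d→Hd, H→d, d→Hd, which concatenates to d Hd Hd d Hd.

dHdHddHd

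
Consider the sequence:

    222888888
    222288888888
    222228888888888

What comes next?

Reading off run lengths: 2 runs 3, 4, 5; 8 runs 6, 8, 10 — each is linear in n, where the shown terms are n = 3, 4, 5.
Setting n = 6 gives 6, 12 characters in each block.

222222888888888888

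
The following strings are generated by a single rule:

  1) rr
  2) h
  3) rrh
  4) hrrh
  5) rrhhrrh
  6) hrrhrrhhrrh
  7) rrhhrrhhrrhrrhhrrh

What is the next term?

hrrhrrhhrrhrrhhrrhhrrhrrhhrrh

This is a Fibonacci-style word recurrence s(k) = s(k−2)·s(k−1): e.g. rr·h = rrh.
So term 8 is hrrhrrhhrrh·rrhhrrhhrrhrrhhrrh.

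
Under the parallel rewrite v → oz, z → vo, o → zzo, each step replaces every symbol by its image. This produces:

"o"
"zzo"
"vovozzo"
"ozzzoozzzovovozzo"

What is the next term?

Rewriting the 17 symbols of ozzzoozzzovovozzo one by one yields zzo vo vo vo zzo zzo vo vo vo zzo oz zzo oz zzo vo vo zzo; concatenated:

zzovovovozzozzovovovozzoozzzoozzzovovozzo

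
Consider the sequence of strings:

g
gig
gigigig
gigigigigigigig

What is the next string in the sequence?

gigigigigigigigigigigigigigigig

s(k+1) = s(k)·i·s(k) — each term doubles the last with 'i' between the halves.
So the next term is two copies of gigigigigigigig with 'i' between the halves.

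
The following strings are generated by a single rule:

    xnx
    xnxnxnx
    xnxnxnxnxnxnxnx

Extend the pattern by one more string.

Every step duplicates the string with 'n' between the halves.
Doubling xnxnxnxnxnxnxnx with 'n' between the halves:

xnxnxnxnxnxnxnxnxnxnxnxnxnxnxnx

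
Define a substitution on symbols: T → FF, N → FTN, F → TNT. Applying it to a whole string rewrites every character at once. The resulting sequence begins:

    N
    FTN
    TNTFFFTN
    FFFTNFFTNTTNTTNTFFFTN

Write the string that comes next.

TNTTNTTNTFFFTNTNTTNTFFFTNFFFFFTNFFFFFTNFFTNTTNTTNTFFFTN

Replace each of the 21 characters of FFFTNFFTNTTNTTNTFFFTN in place — TNT TNT TNT FF FTN TNT TNT FF FTN FF FF FTN FF FF FTN FF TNT TNT TNT FF FTN — and concatenate.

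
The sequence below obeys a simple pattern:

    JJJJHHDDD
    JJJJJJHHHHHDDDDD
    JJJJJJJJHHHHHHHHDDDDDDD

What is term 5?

JJJJJJJJJJJJHHHHHHHHHHHHHHDDDDDDDDDDD

Term n consists of 2n+2 J's, followed by 3n-1 H's, followed by 2n+1 D's (n = 1, 2, …).
At n = 5 the blocks have lengths 12, 14, 11.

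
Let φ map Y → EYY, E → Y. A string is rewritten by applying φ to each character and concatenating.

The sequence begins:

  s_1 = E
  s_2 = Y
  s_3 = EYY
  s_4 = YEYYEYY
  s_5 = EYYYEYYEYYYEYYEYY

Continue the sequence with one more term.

YEYYEYYEYYYEYYEYYYEYYEYYEYYYEYYEYYYEYYEYY

Replace each of the 17 characters of EYYYEYYEYYYEYYEYY in place — Y EYY EYY EYY Y EYY EYY Y EYY EYY EYY Y EYY EYY Y EYY EYY — and concatenate.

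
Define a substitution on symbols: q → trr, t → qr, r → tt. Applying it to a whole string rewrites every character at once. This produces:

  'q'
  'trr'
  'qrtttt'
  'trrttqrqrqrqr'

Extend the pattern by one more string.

Rewriting the 13 symbols of trrttqrqrqrqr one by one yields qr tt tt qr qr trr tt trr tt trr tt trr tt; concatenated:

qrttttqrqrtrrtttrrtttrrtttrrtt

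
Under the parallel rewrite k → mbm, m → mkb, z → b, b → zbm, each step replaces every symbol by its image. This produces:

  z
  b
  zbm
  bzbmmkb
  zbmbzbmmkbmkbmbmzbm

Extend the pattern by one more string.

Rewriting the 19 symbols of zbmbzbmmkbmkbmbmzbm one by one yields b zbm mkb zbm b zbm mkb mkb mbm zbm mkb mbm zbm mkb zbm mkb b zbm mkb; concatenated:

bzbmmkbzbmbzbmmkbmkbmbmzbmmkbmbmzbmmkbzbmmkbbzbmmkb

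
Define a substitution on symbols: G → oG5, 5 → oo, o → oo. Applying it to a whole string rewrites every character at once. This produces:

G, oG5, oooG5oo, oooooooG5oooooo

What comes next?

oooooooooooooooG5oooooooooooooo

Applying the rule to each of the 15 symbols of oooooooG5oooooo gives the pieces oo oo oo oo oo oo oo oG5 oo oo oo oo oo oo oo, which concatenate to the answer.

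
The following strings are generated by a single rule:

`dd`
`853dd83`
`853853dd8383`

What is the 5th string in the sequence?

s(k+1) = 853·s(k)·83, so each term gains 853 as a prefix and 83 as a suffix.
From 853853dd8383, 2 further steps: 853853dd8383 → 853853853dd838383 → (answer).

853853853853dd83838383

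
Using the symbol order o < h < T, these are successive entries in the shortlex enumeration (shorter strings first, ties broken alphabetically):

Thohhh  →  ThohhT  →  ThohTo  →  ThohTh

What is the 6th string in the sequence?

Continuing the enumeration 2 steps past ThohTh: ThohTh → ThohTT → (answer).

ThoToo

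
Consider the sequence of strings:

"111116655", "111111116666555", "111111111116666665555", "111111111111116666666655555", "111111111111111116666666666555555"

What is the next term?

111111111111111111116666666666665555555

Term n consists of 3n+2 1's, followed by 2n 6's, followed by n+1 5's (n = 1, 2, …).
Setting n = 6 gives 20, 12, 7 characters in each block.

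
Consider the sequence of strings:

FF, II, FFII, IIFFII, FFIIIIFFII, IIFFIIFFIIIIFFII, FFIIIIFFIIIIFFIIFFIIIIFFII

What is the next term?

IIFFIIFFIIIIFFIIFFIIIIFFIIIIFFIIFFIIIIFFII

This is a Fibonacci-style word recurrence s(k) = s(k−2)·s(k−1): e.g. FF·II = FFII.
Continuing: IIFFIIFFIIIIFFII · FFIIIIFFIIIIFFIIFFIIIIFFII gives term 8.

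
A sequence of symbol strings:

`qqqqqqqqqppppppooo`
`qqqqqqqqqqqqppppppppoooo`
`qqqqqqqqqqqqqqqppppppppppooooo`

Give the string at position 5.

Reading off run lengths: q runs 9, 12, 15; p runs 6, 8, 10; o runs 3, 4, 5 — each is linear in n, where the shown terms are n = 3, 4, 5.
At n = 7 the blocks have lengths 21, 14, 7.

qqqqqqqqqqqqqqqqqqqqqppppppppppppppooooooo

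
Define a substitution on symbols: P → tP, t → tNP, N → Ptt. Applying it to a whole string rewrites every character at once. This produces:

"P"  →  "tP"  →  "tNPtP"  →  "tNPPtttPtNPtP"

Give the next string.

tNPPtttPtPtNPtNPtNPtPtNPPtttPtNPtP

Replace each of the 13 characters of tNPPtttPtNPtP in place — tNP Ptt tP tP tNP tNP tNP tP tNP Ptt tP tNP tP — and concatenate.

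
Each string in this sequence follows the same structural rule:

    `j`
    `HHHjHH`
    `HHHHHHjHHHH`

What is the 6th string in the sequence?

Each term wraps the previous one in HHH on the left and HH on the right.
From HHHHHHjHHHH, 3 further steps: HHHHHHjHHHH → HHHHHHHHHjHHHHHH → HHHHHHHHHHHHjHHHHHHHH → (answer).

HHHHHHHHHHHHHHHjHHHHHHHHHH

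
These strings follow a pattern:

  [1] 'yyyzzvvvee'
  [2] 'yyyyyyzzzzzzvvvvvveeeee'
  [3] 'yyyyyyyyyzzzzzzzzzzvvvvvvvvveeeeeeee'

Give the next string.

Term n consists of 3n y's, followed by 4n-2 z's, followed by 3n v's, followed by 3n-1 e's (n = 1, 2, …).
At n = 4 the blocks have lengths 12, 14, 12, 11.

yyyyyyyyyyyyzzzzzzzzzzzzzzvvvvvvvvvvvveeeeeeeeeee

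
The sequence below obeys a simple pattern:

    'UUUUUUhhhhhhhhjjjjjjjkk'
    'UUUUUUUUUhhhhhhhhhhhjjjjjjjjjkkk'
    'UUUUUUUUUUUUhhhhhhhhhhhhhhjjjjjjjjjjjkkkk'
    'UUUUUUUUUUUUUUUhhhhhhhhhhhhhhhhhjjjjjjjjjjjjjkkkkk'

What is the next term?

UUUUUUUUUUUUUUUUUUhhhhhhhhhhhhhhhhhhhhjjjjjjjjjjjjjjjkkkkkk

Each string has the form U^{3n} h^{3n+2} j^{2n+3} k^{n}, where the shown terms are n = 2, 3, 4, 5.
At n = 6 the blocks have lengths 18, 20, 15, 6.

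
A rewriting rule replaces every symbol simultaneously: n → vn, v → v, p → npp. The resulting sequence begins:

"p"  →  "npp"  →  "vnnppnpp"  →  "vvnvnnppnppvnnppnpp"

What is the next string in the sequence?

Replace each of the 19 characters of vvnvnnppnppvnnppnpp in place — v v vn v vn vn npp npp vn npp npp v vn vn npp npp vn npp npp — and concatenate.

vvvnvvnvnnppnppvnnppnppvvnvnnppnppvnnppnpp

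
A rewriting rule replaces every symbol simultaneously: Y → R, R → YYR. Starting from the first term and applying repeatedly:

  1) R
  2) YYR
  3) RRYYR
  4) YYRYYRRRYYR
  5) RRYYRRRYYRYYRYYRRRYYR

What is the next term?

Rewriting the 21 symbols of RRYYRRRYYRYYRYYRRRYYR one by one yields YYR YYR R R YYR YYR YYR R R YYR R R YYR R R YYR YYR YYR R R YYR; concatenated:

YYRYYRRRYYRYYRYYRRRYYRRRYYRRRYYRYYRYYRRRYYR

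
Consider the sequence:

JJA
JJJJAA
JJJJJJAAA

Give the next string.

Reading off run lengths: J runs 2, 4, 6; A runs 1, 2, 3 — each is linear in n (n = 1, 2, …).
Setting n = 4 gives 8, 4 characters in each block.

JJJJJJJJAAAA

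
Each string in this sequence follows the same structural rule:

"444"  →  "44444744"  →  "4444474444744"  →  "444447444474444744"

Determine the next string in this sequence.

Each term is the previous one with 44744 appended.
Applying this once more to 444447444474444744:

44444744447444474444744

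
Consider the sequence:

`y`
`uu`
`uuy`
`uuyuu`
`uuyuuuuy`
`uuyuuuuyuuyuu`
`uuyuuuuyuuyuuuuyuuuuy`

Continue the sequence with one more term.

From term 3 onward, concatenate the last term with the second-to-last: uu·y = uuy, uuy·uu = uuyuu, …
The next term joins uuyuuuuyuuyuuuuyuuuuy and uuyuuuuyuuyuu.

uuyuuuuyuuyuuuuyuuuuyuuyuuuuyuuyuu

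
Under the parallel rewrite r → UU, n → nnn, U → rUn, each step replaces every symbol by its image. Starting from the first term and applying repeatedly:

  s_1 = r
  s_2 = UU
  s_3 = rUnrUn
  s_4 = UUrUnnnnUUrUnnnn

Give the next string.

rUnrUnUUrUnnnnnnnnnnnnnrUnrUnUUrUnnnnnnnnnnnnn

Replace each of the 16 characters of UUrUnnnnUUrUnnnn in place — rUn rUn UU rUn nnn nnn nnn nnn rUn rUn UU rUn nnn nnn nnn nnn — and concatenate.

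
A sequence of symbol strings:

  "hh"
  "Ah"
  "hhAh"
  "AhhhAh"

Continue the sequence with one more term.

From term 3 onward, concatenate the second-to-last term with the last: hh·Ah = hhAh, Ah·hhAh = AhhhAh, …
Continuing: hhAh · AhhhAh gives term 5.

hhAhAhhhAh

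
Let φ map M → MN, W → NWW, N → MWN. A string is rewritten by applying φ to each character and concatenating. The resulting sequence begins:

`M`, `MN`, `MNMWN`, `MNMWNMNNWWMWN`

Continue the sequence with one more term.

MNMWNMNNWWMWNMNMWNMWNNWWNWWMNNWWMWN

φ(MNMWNMNNWWMWN) expands symbol-by-symbol to MN MWN MN NWW MWN MN MWN MWN NWW NWW MN NWW MWN; joining the 13 pieces gives the next term.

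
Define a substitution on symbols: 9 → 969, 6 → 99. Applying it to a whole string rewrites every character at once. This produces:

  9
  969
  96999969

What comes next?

9699996996996996999969

Rewriting each symbol of 96999969: 9→969, 6→99, 9→969, 9→969, 9→969, 9→969, 6→99, 9→969, which concatenates to 969 99 969 969 969 969 99 969.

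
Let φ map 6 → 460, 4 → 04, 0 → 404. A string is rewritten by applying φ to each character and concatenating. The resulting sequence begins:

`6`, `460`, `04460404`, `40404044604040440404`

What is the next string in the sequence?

φ(40404044604040440404) expands symbol-by-symbol to 04 404 04 404 04 404 04 04 460 404 04 404 04 404 04 04 404 04 404 04; joining the 20 pieces gives the next term.

0440404404044040404460404044040440404044040440404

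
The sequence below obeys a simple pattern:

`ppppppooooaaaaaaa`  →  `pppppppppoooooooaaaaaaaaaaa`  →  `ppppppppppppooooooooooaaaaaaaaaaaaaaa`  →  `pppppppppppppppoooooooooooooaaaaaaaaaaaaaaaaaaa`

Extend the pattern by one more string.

ppppppppppppppppppooooooooooooooooaaaaaaaaaaaaaaaaaaaaaaa

Each string has the form p^{3n} o^{3n-2} a^{4n-1}, where the shown terms are n = 2, 3, 4, 5.
For the next term, n = 6, so the run lengths are 18, 16, 23.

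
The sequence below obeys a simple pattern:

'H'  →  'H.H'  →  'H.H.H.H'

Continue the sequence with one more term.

Each string is two copies of the previous one joined by '.'.
So the next term is two copies of H.H.H.H with '.' between the halves.

H.H.H.H.H.H.H.H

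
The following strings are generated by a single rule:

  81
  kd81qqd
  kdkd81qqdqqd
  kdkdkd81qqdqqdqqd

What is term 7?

kdkdkdkdkdkd81qqdqqdqqdqqdqqdqqd

Every step adds kd to the front and qqd to the end of the previous string.
From kdkdkd81qqdqqdqqd, 3 further steps: kdkdkd81qqdqqdqqd → kdkdkdkd81qqdqqdqqdqqd → kdkdkdkdkd81qqdqqdqqdqqdqqd → (answer).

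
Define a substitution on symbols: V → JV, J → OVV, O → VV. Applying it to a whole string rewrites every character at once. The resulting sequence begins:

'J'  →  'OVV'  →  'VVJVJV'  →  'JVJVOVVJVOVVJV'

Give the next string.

φ(JVJVOVVJVOVVJV) expands symbol-by-symbol to OVV JV OVV JV VV JV JV OVV JV VV JV JV OVV JV; joining the 14 pieces gives the next term.

OVVJVOVVJVVVJVJVOVVJVVVJVJVOVVJV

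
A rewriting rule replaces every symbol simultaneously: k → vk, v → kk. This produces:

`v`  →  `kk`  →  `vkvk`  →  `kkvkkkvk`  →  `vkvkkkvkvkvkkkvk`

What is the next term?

Rewriting the 16 symbols of vkvkkkvkvkvkkkvk one by one yields kk vk kk vk vk vk kk vk kk vk kk vk vk vk kk vk; concatenated:

kkvkkkvkvkvkkkvkkkvkkkvkvkvkkkvk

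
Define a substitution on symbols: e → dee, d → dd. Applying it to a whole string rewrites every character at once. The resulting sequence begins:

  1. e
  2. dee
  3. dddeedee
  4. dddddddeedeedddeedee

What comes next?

Replace each of the 20 characters of dddddddeedeedddeedee in place — dd dd dd dd dd dd dd dee dee dd dee dee dd dd dd dee dee dd dee dee — and concatenate.

dddddddddddddddeedeedddeedeedddddddeedeedddeedee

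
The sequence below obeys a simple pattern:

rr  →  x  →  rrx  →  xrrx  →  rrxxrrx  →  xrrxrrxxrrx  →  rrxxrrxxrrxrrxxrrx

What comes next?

xrrxrrxxrrxrrxxrrxxrrxrrxxrrx

This is a Fibonacci-style word recurrence s(k) = s(k−2)·s(k−1): e.g. rr·x = rrx.
Continuing: xrrxrrxxrrx · rrxxrrxxrrxrrxxrrx gives term 8.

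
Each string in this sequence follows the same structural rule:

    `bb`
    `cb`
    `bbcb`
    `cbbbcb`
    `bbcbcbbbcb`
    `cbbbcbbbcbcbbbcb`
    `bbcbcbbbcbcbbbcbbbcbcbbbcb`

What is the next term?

cbbbcbbbcbcbbbcbbbcbcbbbcbcbbbcbbbcbcbbbcb

This is a Fibonacci-style word recurrence s(k) = s(k−2)·s(k−1): e.g. bb·cb = bbcb.
So term 8 is cbbbcbbbcbcbbbcb·bbcbcbbbcbcbbbcbbbcbcbbbcb.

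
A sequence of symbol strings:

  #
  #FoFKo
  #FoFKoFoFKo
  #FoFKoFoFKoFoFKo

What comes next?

Every step adds FoFKo to the end: s(k+1) = s(k)·FoFKo.
Applying this once more to #FoFKoFoFKoFoFKo:

#FoFKoFoFKoFoFKoFoFKo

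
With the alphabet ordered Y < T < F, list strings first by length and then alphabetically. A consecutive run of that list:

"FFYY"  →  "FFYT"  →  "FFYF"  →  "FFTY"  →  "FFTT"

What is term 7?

Stepping forward 2 times from FFTT: FFTT → FFTF, then the target.

FFFY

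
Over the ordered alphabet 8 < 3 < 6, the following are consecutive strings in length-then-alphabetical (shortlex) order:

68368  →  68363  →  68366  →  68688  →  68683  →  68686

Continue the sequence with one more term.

68638

The successor of 68686 increments the rightmost position that isn't already 6 and resets every position after it to 8.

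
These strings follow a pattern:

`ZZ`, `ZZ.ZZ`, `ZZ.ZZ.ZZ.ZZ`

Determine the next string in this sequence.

ZZ.ZZ.ZZ.ZZ.ZZ.ZZ.ZZ.ZZ

Every step duplicates the string with '.' between the halves.
One more doubling of ZZ.ZZ.ZZ.ZZ gives the answer.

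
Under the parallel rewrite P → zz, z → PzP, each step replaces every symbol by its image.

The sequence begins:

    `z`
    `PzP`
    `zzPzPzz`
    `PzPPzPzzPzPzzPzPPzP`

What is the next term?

Rewriting the 19 symbols of PzPPzPzzPzPzzPzPPzP one by one yields zz PzP zz zz PzP zz PzP PzP zz PzP zz PzP PzP zz PzP zz zz PzP zz; concatenated:

zzPzPzzzzPzPzzPzPPzPzzPzPzzPzPPzPzzPzPzzzzPzPzz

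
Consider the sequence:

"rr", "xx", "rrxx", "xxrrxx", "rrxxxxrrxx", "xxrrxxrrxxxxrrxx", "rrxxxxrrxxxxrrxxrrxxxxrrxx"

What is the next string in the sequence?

xxrrxxrrxxxxrrxxrrxxxxrrxxxxrrxxrrxxxxrrxx

From term 3 onward, concatenate the second-to-last term with the last: rr·xx = rrxx, xx·rrxx = xxrrxx, …
Continuing: xxrrxxrrxxxxrrxx · rrxxxxrrxxxxrrxxrrxxxxrrxx gives term 8.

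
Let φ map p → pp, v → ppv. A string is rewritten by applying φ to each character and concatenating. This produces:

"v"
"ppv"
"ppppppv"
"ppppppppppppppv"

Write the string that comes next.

φ(ppppppppppppppv) expands symbol-by-symbol to pp pp pp pp pp pp pp pp pp pp pp pp pp pp ppv; joining the 15 pieces gives the next term.

ppppppppppppppppppppppppppppppv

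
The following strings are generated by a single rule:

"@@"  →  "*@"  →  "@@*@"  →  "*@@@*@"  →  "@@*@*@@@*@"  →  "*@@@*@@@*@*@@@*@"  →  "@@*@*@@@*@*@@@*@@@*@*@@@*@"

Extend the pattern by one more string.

*@@@*@@@*@*@@@*@@@*@*@@@*@*@@@*@@@*@*@@@*@

From term 3 onward, concatenate the second-to-last term with the last: @@·*@ = @@*@, *@·@@*@ = *@@@*@, …
Continuing: *@@@*@@@*@*@@@*@ · @@*@*@@@*@*@@@*@@@*@*@@@*@ gives term 8.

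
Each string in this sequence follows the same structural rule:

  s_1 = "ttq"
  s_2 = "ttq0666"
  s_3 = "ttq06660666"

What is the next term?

Every step adds 0666 to the end: s(k+1) = s(k)·0666.
One more step from ttq06660666 gives the answer.

ttq066606660666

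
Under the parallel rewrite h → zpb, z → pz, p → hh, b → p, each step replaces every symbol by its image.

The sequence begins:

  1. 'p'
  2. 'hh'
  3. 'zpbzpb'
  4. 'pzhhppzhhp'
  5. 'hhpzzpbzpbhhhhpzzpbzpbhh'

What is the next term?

zpbzpbhhpzpzhhppzhhpzpbzpbzpbzpbhhpzpzhhppzhhpzpbzpb

Applying the rule to each of the 24 symbols of hhpzzpbzpbhhhhpzzpbzpbhh gives the pieces zpb zpb hh pz pz hh p pz hh p zpb zpb zpb zpb hh pz pz hh p pz hh p zpb zpb, which concatenate to the answer.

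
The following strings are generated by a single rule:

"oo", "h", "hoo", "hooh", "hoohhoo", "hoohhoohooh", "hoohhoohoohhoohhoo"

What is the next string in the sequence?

This is a Fibonacci-style word recurrence s(k) = s(k−1)·s(k−2): e.g. h·oo = hoo.
Continuing: hoohhoohoohhoohhoo · hoohhoohooh gives term 8.

hoohhoohoohhoohhoohoohhoohooh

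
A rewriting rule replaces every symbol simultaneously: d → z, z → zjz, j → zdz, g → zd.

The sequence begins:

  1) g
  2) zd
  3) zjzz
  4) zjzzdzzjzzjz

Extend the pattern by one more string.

zjzzdzzjzzjzzzjzzjzzdzzjzzjzzdzzjz

Apply φ to zjzzdzzjzzjz symbol by symbol: z→zjz, j→zdz, z→zjz, z→zjz, d→z, z→zjz, z→zjz, j→zdz, z→zjz, z→zjz, j→zdz, z→zjz; joined: zjz zdz zjz zjz z zjz zjz zdz zjz zjz zdz zjz.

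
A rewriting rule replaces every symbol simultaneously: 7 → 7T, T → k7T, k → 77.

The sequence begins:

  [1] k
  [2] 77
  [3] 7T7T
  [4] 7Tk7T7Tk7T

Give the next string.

7Tk7T777Tk7T7Tk7T777Tk7T

Apply φ to 7Tk7T7Tk7T symbol by symbol: 7→7T, T→k7T, k→77, 7→7T, T→k7T, 7→7T, T→k7T, k→77, 7→7T, T→k7T; joined: 7T k7T 77 7T k7T 7T k7T 77 7T k7T.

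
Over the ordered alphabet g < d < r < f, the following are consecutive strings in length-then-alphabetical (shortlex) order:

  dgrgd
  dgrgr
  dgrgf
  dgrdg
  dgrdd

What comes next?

dgrdr

Find the rightmost character of dgrdd below f, bump it to the next letter, and reset everything to its right to g.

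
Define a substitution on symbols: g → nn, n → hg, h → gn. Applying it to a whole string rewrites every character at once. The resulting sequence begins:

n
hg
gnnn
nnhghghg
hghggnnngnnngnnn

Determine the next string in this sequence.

Rewriting the 16 symbols of hghggnnngnnngnnn one by one yields gn nn gn nn nn hg hg hg nn hg hg hg nn hg hg hg; concatenated:

gnnngnnnnnhghghgnnhghghgnnhghghg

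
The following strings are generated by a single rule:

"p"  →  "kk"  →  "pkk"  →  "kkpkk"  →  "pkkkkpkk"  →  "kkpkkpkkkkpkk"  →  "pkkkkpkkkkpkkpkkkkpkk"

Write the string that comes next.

From term 3 onward, concatenate the second-to-last term with the last: p·kk = pkk, kk·pkk = kkpkk, …
The next term joins kkpkkpkkkkpkk and pkkkkpkkkkpkkpkkkkpkk.

kkpkkpkkkkpkkpkkkkpkkkkpkkpkkkkpkk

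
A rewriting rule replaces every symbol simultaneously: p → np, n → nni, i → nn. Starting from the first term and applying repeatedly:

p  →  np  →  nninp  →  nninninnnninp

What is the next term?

nninninnnninninnnninninninninnnninp

Replace each of the 13 characters of nninninnnninp in place — nni nni nn nni nni nn nni nni nni nni nn nni np — and concatenate.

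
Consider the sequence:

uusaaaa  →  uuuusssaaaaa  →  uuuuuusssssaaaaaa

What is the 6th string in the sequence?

uuuuuuuuuuuusssssssssssaaaaaaaaa

The n-th term is 2n u's then 2n-1 s's then n+3 a's (n = 1, 2, …).
For term 6, n = 6, so the run lengths are 12, 11, 9.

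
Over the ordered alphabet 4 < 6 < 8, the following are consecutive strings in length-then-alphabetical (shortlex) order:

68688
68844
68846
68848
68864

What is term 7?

68868

Stepping forward 2 times from 68864: 68864 → 68866, then the target.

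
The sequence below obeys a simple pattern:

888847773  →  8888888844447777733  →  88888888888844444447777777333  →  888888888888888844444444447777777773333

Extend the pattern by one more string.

Each string has the form 8^{4n} 4^{3n-2} 7^{2n+1} 3^{n} (n = 1, 2, …).
At n = 5 the blocks have lengths 20, 13, 11, 5.

8888888888888888888844444444444447777777777733333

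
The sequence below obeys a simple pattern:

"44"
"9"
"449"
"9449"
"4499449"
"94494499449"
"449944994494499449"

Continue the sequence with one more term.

From term 3 onward, concatenate the second-to-last term with the last: 44·9 = 449, 9·449 = 9449, …
The next term joins 94494499449 and 449944994494499449.

94494499449449944994494499449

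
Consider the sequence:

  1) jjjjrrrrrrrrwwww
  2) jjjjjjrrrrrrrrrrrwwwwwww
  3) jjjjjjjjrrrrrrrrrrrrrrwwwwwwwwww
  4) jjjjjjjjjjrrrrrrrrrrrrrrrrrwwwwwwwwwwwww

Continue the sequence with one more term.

Each string has the form j^{2n} r^{3n+2} w^{3n-2}, where the shown terms are n = 2, 3, 4, 5.
For the next term, n = 6, so the run lengths are 12, 20, 16.

jjjjjjjjjjjjrrrrrrrrrrrrrrrrrrrrwwwwwwwwwwwwwwww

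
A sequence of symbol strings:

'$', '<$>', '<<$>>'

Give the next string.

Each term wraps the previous one in < on the left and > on the right.
So the next term is <·<<$>>·>.

<<<$>>>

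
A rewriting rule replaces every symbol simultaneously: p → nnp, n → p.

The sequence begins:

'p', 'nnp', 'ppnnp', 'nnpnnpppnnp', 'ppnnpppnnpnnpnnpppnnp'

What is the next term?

Applying the rule to each of the 21 symbols of ppnnpppnnpnnpnnpppnnp gives the pieces nnp nnp p p nnp nnp nnp p p nnp p p nnp p p nnp nnp nnp p p nnp, which concatenate to the answer.

nnpnnpppnnpnnpnnpppnnpppnnpppnnpnnpnnpppnnp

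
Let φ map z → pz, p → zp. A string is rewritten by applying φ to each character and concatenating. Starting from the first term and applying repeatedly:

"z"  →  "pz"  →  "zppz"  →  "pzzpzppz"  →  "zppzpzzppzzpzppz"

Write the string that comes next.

pzzpzppzzppzpzzpzppzpzzppzzpzppz

Replace each of the 16 characters of zppzpzzppzzpzppz in place — pz zp zp pz zp pz pz zp zp pz pz zp pz zp zp pz — and concatenate.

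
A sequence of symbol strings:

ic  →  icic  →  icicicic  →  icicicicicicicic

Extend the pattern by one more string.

s(k+1) = s(k)·s(k) — each term doubles the last.
So the next term is two copies of icicicicicicicic.

icicicicicicicicicicicicicicicic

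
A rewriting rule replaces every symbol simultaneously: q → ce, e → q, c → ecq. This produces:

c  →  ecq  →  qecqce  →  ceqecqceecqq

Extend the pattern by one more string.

ecqqceqecqceecqqqecqcece

Expanding ceqecqceecqq: c→ecq, e→q, q→ce, e→q, c→ecq, q→ce, c→ecq, e→q, e→q, c→ecq, q→ce, q→ce. Concatenated: ecq q ce q ecq ce ecq q q ecq ce ce.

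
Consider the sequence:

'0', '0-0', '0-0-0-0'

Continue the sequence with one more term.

Each string is two copies of the previous one joined by '-'.
Doubling 0-0-0-0 with '-' between the halves:

0-0-0-0-0-0-0-0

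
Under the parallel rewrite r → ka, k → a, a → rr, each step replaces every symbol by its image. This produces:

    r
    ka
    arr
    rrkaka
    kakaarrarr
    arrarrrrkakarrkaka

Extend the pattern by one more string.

φ(arrarrrrkakarrkaka) expands symbol-by-symbol to rr ka ka rr ka ka ka ka a rr a rr ka ka a rr a rr; joining the 18 pieces gives the next term.

rrkakarrkakakakaarrarrkakaarrarr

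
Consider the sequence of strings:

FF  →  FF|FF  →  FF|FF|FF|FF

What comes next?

Each string is two copies of the previous one joined by '|'.
So the next term is two copies of FF|FF|FF|FF with '|' between the halves.

FF|FF|FF|FF|FF|FF|FF|FF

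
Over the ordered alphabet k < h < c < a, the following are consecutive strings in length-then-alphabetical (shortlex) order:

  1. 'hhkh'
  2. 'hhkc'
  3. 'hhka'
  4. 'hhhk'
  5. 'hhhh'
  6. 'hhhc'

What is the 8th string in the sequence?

Continuing the enumeration 2 steps past hhhc: hhhc → hhha → (answer).

hhck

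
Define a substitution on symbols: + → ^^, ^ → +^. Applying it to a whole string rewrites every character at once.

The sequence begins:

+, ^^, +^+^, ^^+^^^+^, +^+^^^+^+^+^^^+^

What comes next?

^^+^^^+^+^+^^^+^^^+^^^+^+^+^^^+^

Applying the rule to each of the 16 symbols of +^+^^^+^+^+^^^+^ gives the pieces ^^ +^ ^^ +^ +^ +^ ^^ +^ ^^ +^ ^^ +^ +^ +^ ^^ +^, which concatenate to the answer.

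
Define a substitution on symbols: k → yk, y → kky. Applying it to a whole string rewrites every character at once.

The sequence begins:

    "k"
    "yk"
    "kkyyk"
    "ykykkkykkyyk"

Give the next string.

kkyykkkyykykykkkyykykkkykkyyk

Apply φ to ykykkkykkyyk symbol by symbol: y→kky, k→yk, y→kky, k→yk, k→yk, k→yk, y→kky, k→yk, k→yk, y→kky, y→kky, k→yk; joined: kky yk kky yk yk yk kky yk yk kky kky yk.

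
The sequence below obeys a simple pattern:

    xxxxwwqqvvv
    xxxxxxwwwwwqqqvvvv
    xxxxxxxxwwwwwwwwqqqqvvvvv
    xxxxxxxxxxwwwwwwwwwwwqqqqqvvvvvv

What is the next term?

xxxxxxxxxxxxwwwwwwwwwwwwwwqqqqqqvvvvvvv

Term n consists of 2n+2 x's, followed by 3n-1 w's, followed by n+1 q's, followed by n+2 v's (n = 1, 2, …).
At n = 5 the blocks have lengths 12, 14, 6, 7.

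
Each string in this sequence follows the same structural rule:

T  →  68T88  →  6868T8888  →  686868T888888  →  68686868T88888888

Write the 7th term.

686868686868T888888888888

Every step adds 68 to the front and 88 to the end of the previous string.
From 68686868T88888888, 2 further steps: 68686868T88888888 → 6868686868T8888888888 → (answer).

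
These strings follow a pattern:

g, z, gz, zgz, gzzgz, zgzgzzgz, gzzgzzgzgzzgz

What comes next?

From term 3 onward, concatenate the second-to-last term with the last: g·z = gz, z·gz = zgz, …
So term 8 is zgzgzzgz·gzzgzzgzgzzgz.

zgzgzzgzgzzgzzgzgzzgz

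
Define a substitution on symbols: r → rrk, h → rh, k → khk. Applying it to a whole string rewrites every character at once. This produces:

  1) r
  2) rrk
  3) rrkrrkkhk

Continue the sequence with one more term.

rrkrrkkhkrrkrrkkhkkhkrhkhk

Rewriting each symbol of rrkrrkkhk: r→rrk, r→rrk, k→khk, r→rrk, r→rrk, k→khk, k→khk, h→rh, k→khk, which concatenates to rrk rrk khk rrk rrk khk khk rh khk.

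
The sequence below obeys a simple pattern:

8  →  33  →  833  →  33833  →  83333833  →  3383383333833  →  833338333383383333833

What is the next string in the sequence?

3383383333833833338333383383333833

From term 3 onward, concatenate the second-to-last term with the last: 8·33 = 833, 33·833 = 33833, …
The next term joins 3383383333833 and 833338333383383333833.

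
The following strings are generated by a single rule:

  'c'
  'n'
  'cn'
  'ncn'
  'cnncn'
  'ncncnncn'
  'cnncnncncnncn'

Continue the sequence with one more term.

ncncnncncnncnncncnncn

From term 3 onward, concatenate the second-to-last term with the last: c·n = cn, n·cn = ncn, …
So term 8 is ncncnncn·cnncnncncnncn.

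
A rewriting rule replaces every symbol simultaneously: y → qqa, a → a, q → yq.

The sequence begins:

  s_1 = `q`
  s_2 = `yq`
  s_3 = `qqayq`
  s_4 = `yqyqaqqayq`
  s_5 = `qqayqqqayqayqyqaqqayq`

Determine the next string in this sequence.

Applying the rule to each of the 21 symbols of qqayqqqayqayqyqaqqayq gives the pieces yq yq a qqa yq yq yq a qqa yq a qqa yq qqa yq a yq yq a qqa yq, which concatenate to the answer.

yqyqaqqayqyqyqaqqayqaqqayqqqayqayqyqaqqayq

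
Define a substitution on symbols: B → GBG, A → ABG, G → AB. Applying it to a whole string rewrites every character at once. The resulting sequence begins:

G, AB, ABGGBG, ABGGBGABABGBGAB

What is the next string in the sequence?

φ(ABGGBGABABGBGAB) expands symbol-by-symbol to ABG GBG AB AB GBG AB ABG GBG ABG GBG AB GBG AB ABG GBG; joining the 15 pieces gives the next term.

ABGGBGABABGBGABABGGBGABGGBGABGBGABABGGBG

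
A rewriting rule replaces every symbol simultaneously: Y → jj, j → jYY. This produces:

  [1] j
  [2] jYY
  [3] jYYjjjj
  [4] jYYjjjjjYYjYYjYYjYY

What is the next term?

Applying the rule to each of the 19 symbols of jYYjjjjjYYjYYjYYjYY gives the pieces jYY jj jj jYY jYY jYY jYY jYY jj jj jYY jj jj jYY jj jj jYY jj jj, which concatenate to the answer.

jYYjjjjjYYjYYjYYjYYjYYjjjjjYYjjjjjYYjjjjjYYjjjj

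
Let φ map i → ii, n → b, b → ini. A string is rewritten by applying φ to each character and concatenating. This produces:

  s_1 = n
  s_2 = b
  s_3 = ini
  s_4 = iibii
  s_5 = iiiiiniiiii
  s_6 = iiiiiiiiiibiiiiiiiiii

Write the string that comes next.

Replace each of the 21 characters of iiiiiiiiiibiiiiiiiiii in place — ii ii ii ii ii ii ii ii ii ii ini ii ii ii ii ii ii ii ii ii ii — and concatenate.

iiiiiiiiiiiiiiiiiiiiiniiiiiiiiiiiiiiiiiiiii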